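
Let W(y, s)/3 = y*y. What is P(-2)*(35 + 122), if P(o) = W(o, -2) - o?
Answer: 2198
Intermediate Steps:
W(y, s) = 3*y² (W(y, s) = 3*(y*y) = 3*y²)
P(o) = -o + 3*o² (P(o) = 3*o² - o = -o + 3*o²)
P(-2)*(35 + 122) = (-2*(-1 + 3*(-2)))*(35 + 122) = -2*(-1 - 6)*157 = -2*(-7)*157 = 14*157 = 2198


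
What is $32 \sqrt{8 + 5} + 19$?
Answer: $19 + 32 \sqrt{13} \approx 134.38$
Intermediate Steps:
$32 \sqrt{8 + 5} + 19 = 32 \sqrt{13} + 19 = 19 + 32 \sqrt{13}$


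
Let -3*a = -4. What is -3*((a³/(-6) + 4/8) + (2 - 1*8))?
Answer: 955/54 ≈ 17.685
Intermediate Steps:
a = 4/3 (a = -⅓*(-4) = 4/3 ≈ 1.3333)
-3*((a³/(-6) + 4/8) + (2 - 1*8)) = -3*(((4/3)³/(-6) + 4/8) + (2 - 1*8)) = -3*(((64/27)*(-⅙) + 4*(⅛)) + (2 - 8)) = -3*((-32/81 + ½) - 6) = -3*(17/162 - 6) = -3*(-955/162) = 955/54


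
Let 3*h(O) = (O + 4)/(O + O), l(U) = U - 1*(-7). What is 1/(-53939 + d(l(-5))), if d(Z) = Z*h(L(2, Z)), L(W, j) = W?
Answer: -1/53938 ≈ -1.8540e-5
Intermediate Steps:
l(U) = 7 + U (l(U) = U + 7 = 7 + U)
h(O) = (4 + O)/(6*O) (h(O) = ((O + 4)/(O + O))/3 = ((4 + O)/((2*O)))/3 = ((4 + O)*(1/(2*O)))/3 = ((4 + O)/(2*O))/3 = (4 + O)/(6*O))
d(Z) = Z/2 (d(Z) = Z*((⅙)*(4 + 2)/2) = Z*((⅙)*(½)*6) = Z*(½) = Z/2)
1/(-53939 + d(l(-5))) = 1/(-53939 + (7 - 5)/2) = 1/(-53939 + (½)*2) = 1/(-53939 + 1) = 1/(-53938) = -1/53938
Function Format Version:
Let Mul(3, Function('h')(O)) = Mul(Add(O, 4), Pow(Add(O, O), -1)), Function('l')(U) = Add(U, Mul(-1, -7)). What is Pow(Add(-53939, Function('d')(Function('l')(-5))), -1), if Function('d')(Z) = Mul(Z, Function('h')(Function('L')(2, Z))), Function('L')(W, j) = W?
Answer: Rational(-1, 53938) ≈ -1.8540e-5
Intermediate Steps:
Function('l')(U) = Add(7, U) (Function('l')(U) = Add(U, 7) = Add(7, U))
Function('h')(O) = Mul(Rational(1, 6), Pow(O, -1), Add(4, O)) (Function('h')(O) = Mul(Rational(1, 3), Mul(Add(O, 4), Pow(Add(O, O), -1))) = Mul(Rational(1, 3), Mul(Add(4, O), Pow(Mul(2, O), -1))) = Mul(Rational(1, 3), Mul(Add(4, O), Mul(Rational(1, 2), Pow(O, -1)))) = Mul(Rational(1, 3), Mul(Rational(1, 2), Pow(O, -1), Add(4, O))) = Mul(Rational(1, 6), Pow(O, -1), Add(4, O)))
Function('d')(Z) = Mul(Rational(1, 2), Z) (Function('d')(Z) = Mul(Z, Mul(Rational(1, 6), Pow(2, -1), Add(4, 2))) = Mul(Z, Mul(Rational(1, 6), Rational(1, 2), 6)) = Mul(Z, Rational(1, 2)) = Mul(Rational(1, 2), Z))
Pow(Add(-53939, Function('d')(Function('l')(-5))), -1) = Pow(Add(-53939, Mul(Rational(1, 2), Add(7, -5))), -1) = Pow(Add(-53939, Mul(Rational(1, 2), 2)), -1) = Pow(Add(-53939, 1), -1) = Pow(-53938, -1) = Rational(-1, 53938)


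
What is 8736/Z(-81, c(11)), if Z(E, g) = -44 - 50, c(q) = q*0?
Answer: -4368/47 ≈ -92.936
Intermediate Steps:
c(q) = 0
Z(E, g) = -94
8736/Z(-81, c(11)) = 8736/(-94) = 8736*(-1/94) = -4368/47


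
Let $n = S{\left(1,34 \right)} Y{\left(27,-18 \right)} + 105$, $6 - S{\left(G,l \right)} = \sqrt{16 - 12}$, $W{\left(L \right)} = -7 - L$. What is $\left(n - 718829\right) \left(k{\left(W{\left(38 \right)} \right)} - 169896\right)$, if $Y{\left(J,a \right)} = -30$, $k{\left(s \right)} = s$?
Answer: $122161068204$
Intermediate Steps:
$S{\left(G,l \right)} = 4$ ($S{\left(G,l \right)} = 6 - \sqrt{16 - 12} = 6 - \sqrt{4} = 6 - 2 = 4$)
$n = -15$ ($n = 4 \left(-30\right) + 105 = -120 + 105 = -15$)
$\left(n - 718829\right) \left(k{\left(W{\left(38 \right)} \right)} - 169896\right) = \left(-15 - 718829\right) \left(\left(-7 - 38\right) - 169896\right) = - 718844 \left(\left(-7 - 38\right) - 169896\right) = - 718844 \left(-45 - 169896\right) = \left(-718844\right) \left(-169941\right) = 122161068204$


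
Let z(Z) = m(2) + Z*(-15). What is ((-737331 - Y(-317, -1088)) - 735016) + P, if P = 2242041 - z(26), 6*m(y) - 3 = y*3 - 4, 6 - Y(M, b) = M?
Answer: 4618561/6 ≈ 7.6976e+5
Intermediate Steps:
Y(M, b) = 6 - M
m(y) = -⅙ + y/2 (m(y) = ½ + (y*3 - 4)/6 = ½ + (3*y - 4)/6 = ½ + (-4 + 3*y)/6 = ½ + (-⅔ + y/2) = -⅙ + y/2)
z(Z) = ⅚ - 15*Z (z(Z) = (-⅙ + (½)*2) + Z*(-15) = (-⅙ + 1) - 15*Z = ⅚ - 15*Z)
P = 13454581/6 (P = 2242041 - (⅚ - 15*26) = 2242041 - (⅚ - 390) = 2242041 - 1*(-2335/6) = 2242041 + 2335/6 = 13454581/6 ≈ 2.2424e+6)
((-737331 - Y(-317, -1088)) - 735016) + P = ((-737331 - (6 - 1*(-317))) - 735016) + 13454581/6 = ((-737331 - (6 + 317)) - 735016) + 13454581/6 = ((-737331 - 1*323) - 735016) + 13454581/6 = ((-737331 - 323) - 735016) + 13454581/6 = (-737654 - 735016) + 13454581/6 = -1472670 + 13454581/6 = 4618561/6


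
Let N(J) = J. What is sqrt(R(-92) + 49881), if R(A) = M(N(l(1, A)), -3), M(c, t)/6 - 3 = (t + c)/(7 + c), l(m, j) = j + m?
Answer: 2*sqrt(611345)/7 ≈ 223.40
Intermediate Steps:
M(c, t) = 18 + 6*(c + t)/(7 + c) (M(c, t) = 18 + 6*((t + c)/(7 + c)) = 18 + 6*((c + t)/(7 + c)) = 18 + 6*(c + t)/(7 + c))
R(A) = 6*(22 + 4*A)/(8 + A) (R(A) = 6*(21 - 3 + 4*(A + 1))/(7 + (A + 1)) = 6*(21 - 3 + 4*(1 + A))/(7 + (1 + A)) = 6*(21 - 3 + (4 + 4*A))/(8 + A) = 6*(22 + 4*A)/(8 + A))
sqrt(R(-92) + 49881) = sqrt(12*(11 + 2*(-92))/(8 - 92) + 49881) = sqrt(12*(11 - 184)/(-84) + 49881) = sqrt(12*(-1/84)*(-173) + 49881) = sqrt(173/7 + 49881) = sqrt(349340/7) = 2*sqrt(611345)/7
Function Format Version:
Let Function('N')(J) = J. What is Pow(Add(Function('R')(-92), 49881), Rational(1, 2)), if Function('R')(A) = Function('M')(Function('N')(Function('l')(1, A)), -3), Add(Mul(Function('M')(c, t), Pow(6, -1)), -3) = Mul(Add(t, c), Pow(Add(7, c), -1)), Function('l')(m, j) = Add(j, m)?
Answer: Mul(Rational(2, 7), Pow(611345, Rational(1, 2))) ≈ 223.40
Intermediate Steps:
Function('M')(c, t) = Add(18, Mul(6, Pow(Add(7, c), -1), Add(c, t))) (Function('M')(c, t) = Add(18, Mul(6, Mul(Add(t, c), Pow(Add(7, c), -1)))) = Add(18, Mul(6, Mul(Add(c, t), Pow(Add(7, c), -1)))) = Add(18, Mul(6, Mul(Pow(Add(7, c), -1), Add(c, t)))) = Add(18, Mul(6, Pow(Add(7, c), -1), Add(c, t))))
Function('R')(A) = Mul(6, Pow(Add(8, A), -1), Add(22, Mul(4, A))) (Function('R')(A) = Mul(6, Pow(Add(7, Add(A, 1)), -1), Add(21, -3, Mul(4, Add(A, 1)))) = Mul(6, Pow(Add(7, Add(1, A)), -1), Add(21, -3, Mul(4, Add(1, A)))) = Mul(6, Pow(Add(8, A), -1), Add(21, -3, Add(4, Mul(4, A)))) = Mul(6, Pow(Add(8, A), -1), Add(22, Mul(4, A))))
Pow(Add(Function('R')(-92), 49881), Rational(1, 2)) = Pow(Add(Mul(12, Pow(Add(8, -92), -1), Add(11, Mul(2, -92))), 49881), Rational(1, 2)) = Pow(Add(Mul(12, Pow(-84, -1), Add(11, -184)), 49881), Rational(1, 2)) = Pow(Add(Mul(12, Rational(-1, 84), -173), 49881), Rational(1, 2)) = Pow(Add(Rational(173, 7), 49881), Rational(1, 2)) = Pow(Rational(349340, 7), Rational(1, 2)) = Mul(Rational(2, 7), Pow(611345, Rational(1, 2)))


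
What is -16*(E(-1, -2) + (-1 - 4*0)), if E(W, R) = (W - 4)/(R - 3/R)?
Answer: -144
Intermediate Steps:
E(W, R) = (-4 + W)/(R - 3/R)
-16*(E(-1, -2) + (-1 - 4*0)) = -16*(-2*(-4 - 1)/(-3 + (-2)**2) + (-1 - 4*0)) = -16*(-2*(-5)/(-3 + 4) + (-1 + 0)) = -16*(-2*(-5)/1 - 1) = -16*(-2*1*(-5) - 1) = -16*(10 - 1) = -16*9 = -144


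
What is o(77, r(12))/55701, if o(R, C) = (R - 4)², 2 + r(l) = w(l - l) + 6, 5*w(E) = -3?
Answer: 5329/55701 ≈ 0.095672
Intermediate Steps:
w(E) = -⅗ (w(E) = (⅕)*(-3) = -⅗)
r(l) = 17/5 (r(l) = -2 + (-⅗ + 6) = -2 + 27/5 = 17/5)
o(R, C) = (-4 + R)²
o(77, r(12))/55701 = (-4 + 77)²/55701 = 73²*(1/55701) = 5329*(1/55701) = 5329/55701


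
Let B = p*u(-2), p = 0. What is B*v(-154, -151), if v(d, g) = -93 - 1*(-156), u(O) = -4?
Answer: 0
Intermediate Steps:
v(d, g) = 63 (v(d, g) = -93 + 156 = 63)
B = 0 (B = 0*(-4) = 0)
B*v(-154, -151) = 0*63 = 0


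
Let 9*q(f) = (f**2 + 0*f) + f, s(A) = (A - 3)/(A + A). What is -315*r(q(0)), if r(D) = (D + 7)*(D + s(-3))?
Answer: -2205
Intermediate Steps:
s(A) = (-3 + A)/(2*A) (s(A) = (-3 + A)/((2*A)) = (-3 + A)*(1/(2*A)) = (-3 + A)/(2*A))
q(f) = f/9 + f**2/9 (q(f) = ((f**2 + 0*f) + f)/9 = ((f**2 + 0) + f)/9 = (f**2 + f)/9 = (f + f**2)/9 = f/9 + f**2/9)
r(D) = (1 + D)*(7 + D) (r(D) = (D + 7)*(D + (1/2)*(-3 - 3)/(-3)) = (7 + D)*(D + (1/2)*(-1/3)*(-6)) = (7 + D)*(D + 1) = (7 + D)*(1 + D) = (1 + D)*(7 + D))
-315*r(q(0)) = -315*(7 + ((1/9)*0*(1 + 0))**2 + 8*((1/9)*0*(1 + 0))) = -315*(7 + ((1/9)*0*1)**2 + 8*((1/9)*0*1)) = -315*(7 + 0**2 + 8*0) = -315*(7 + 0 + 0) = -315*7 = -2205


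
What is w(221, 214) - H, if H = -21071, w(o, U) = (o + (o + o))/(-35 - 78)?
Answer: 2380360/113 ≈ 21065.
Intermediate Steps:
w(o, U) = -3*o/113 (w(o, U) = (o + 2*o)/(-113) = (3*o)*(-1/113) = -3*o/113)
w(221, 214) - H = -3/113*221 - 1*(-21071) = -663/113 + 21071 = 2380360/113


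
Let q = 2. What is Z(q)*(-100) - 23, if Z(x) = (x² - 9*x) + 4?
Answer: 977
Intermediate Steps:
Z(x) = 4 + x² - 9*x
Z(q)*(-100) - 23 = (4 + 2² - 9*2)*(-100) - 23 = (4 + 4 - 18)*(-100) - 23 = -10*(-100) - 23 = 1000 - 23 = 977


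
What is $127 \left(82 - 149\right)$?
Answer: $-8509$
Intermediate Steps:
$127 \left(82 - 149\right) = 127 \left(-67\right) = -8509$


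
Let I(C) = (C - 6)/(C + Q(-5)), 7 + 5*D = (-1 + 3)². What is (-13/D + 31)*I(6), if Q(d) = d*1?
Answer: 0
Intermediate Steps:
Q(d) = d
D = -⅗ (D = -7/5 + (-1 + 3)²/5 = -7/5 + (⅕)*2² = -7/5 + (⅕)*4 = -7/5 + ⅘ = -⅗ ≈ -0.60000)
I(C) = (-6 + C)/(-5 + C) (I(C) = (C - 6)/(C - 5) = (-6 + C)/(-5 + C))
(-13/D + 31)*I(6) = (-13/(-⅗) + 31)*((-6 + 6)/(-5 + 6)) = (-13*(-5/3) + 31)*(0/1) = (65/3 + 31)*(1*0) = (158/3)*0 = 0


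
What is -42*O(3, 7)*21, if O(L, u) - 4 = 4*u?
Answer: -28224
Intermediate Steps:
O(L, u) = 4 + 4*u
-42*O(3, 7)*21 = -42*(4 + 4*7)*21 = -42*(4 + 28)*21 = -42*32*21 = -1344*21 = -28224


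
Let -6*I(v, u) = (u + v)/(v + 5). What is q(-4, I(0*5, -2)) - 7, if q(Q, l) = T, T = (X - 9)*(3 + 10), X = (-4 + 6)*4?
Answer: -20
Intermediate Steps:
X = 8 (X = 2*4 = 8)
I(v, u) = -(u + v)/(6*(5 + v)) (I(v, u) = -(u + v)/(6*(v + 5)) = -(u + v)/(6*(5 + v)))
T = -13 (T = (8 - 9)*(3 + 10) = -1*13 = -13)
q(Q, l) = -13
q(-4, I(0*5, -2)) - 7 = -13 - 7 = -20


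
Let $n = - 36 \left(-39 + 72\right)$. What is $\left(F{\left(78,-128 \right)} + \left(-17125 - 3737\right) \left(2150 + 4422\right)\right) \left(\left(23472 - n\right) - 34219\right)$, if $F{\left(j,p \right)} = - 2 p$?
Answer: $1310584859672$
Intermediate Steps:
$n = -1188$ ($n = \left(-36\right) 33 = -1188$)
$\left(F{\left(78,-128 \right)} + \left(-17125 - 3737\right) \left(2150 + 4422\right)\right) \left(\left(23472 - n\right) - 34219\right) = \left(\left(-2\right) \left(-128\right) + \left(-17125 - 3737\right) \left(2150 + 4422\right)\right) \left(\left(23472 - -1188\right) - 34219\right) = \left(256 - 137105064\right) \left(\left(23472 + 1188\right) - 34219\right) = \left(256 - 137105064\right) \left(24660 - 34219\right) = \left(-137104808\right) \left(-9559\right) = 1310584859672$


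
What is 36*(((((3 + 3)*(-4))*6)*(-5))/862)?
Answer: 12960/431 ≈ 30.070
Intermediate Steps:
36*(((((3 + 3)*(-4))*6)*(-5))/862) = 36*((((6*(-4))*6)*(-5))*(1/862)) = 36*((-24*6*(-5))*(1/862)) = 36*(-144*(-5)*(1/862)) = 36*(720*(1/862)) = 36*(360/431) = 12960/431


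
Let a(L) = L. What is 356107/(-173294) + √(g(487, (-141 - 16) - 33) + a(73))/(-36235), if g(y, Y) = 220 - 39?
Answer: -356107/173294 - √254/36235 ≈ -2.0554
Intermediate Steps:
g(y, Y) = 181
356107/(-173294) + √(g(487, (-141 - 16) - 33) + a(73))/(-36235) = 356107/(-173294) + √(181 + 73)/(-36235) = 356107*(-1/173294) + √254*(-1/36235) = -356107/173294 - √254/36235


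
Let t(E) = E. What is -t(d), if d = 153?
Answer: -153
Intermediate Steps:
-t(d) = -1*153 = -153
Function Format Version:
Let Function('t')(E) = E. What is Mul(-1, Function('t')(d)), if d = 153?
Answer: -153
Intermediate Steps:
Mul(-1, Function('t')(d)) = Mul(-1, 153) = -153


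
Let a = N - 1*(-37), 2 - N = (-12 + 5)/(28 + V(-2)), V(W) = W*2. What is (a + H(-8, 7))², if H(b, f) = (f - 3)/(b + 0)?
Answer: 866761/576 ≈ 1504.8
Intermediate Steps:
H(b, f) = (-3 + f)/b
V(W) = 2*W
N = 55/24 (N = 2 - (-12 + 5)/(28 + 2*(-2)) = 2 - (-7)/(28 - 4) = 2 - (-7)/24 = 2 - 1*(-7/24) = 2 + 7/24 = 55/24 ≈ 2.2917)
a = 943/24 (a = 55/24 - 1*(-37) = 55/24 + 37 = 943/24 ≈ 39.292)
(a + H(-8, 7))² = (943/24 + (-3 + 7)/(-8))² = (943/24 - ⅛*4)² = (943/24 - ½)² = (931/24)² = 866761/576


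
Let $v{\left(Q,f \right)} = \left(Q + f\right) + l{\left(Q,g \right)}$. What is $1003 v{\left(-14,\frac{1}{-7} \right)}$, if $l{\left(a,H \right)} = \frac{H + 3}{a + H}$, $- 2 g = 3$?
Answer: $- \frac{3099270}{217} \approx -14282.0$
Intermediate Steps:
$g = - \frac{3}{2}$ ($g = \left(- \frac{1}{2}\right) 3 = - \frac{3}{2} \approx -1.5$)
$l{\left(a,H \right)} = \frac{3 + H}{H + a}$
$v{\left(Q,f \right)} = Q + f + \frac{3}{2 \left(- \frac{3}{2} + Q\right)}$ ($v{\left(Q,f \right)} = \left(Q + f\right) + \frac{3 - \frac{3}{2}}{- \frac{3}{2} + Q} = \left(Q + f\right) + \frac{1}{- \frac{3}{2} + Q} \frac{3}{2} = \left(Q + f\right) + \frac{3}{2 \left(- \frac{3}{2} + Q\right)} = Q + f + \frac{3}{2 \left(- \frac{3}{2} + Q\right)}$)
$1003 v{\left(-14,\frac{1}{-7} \right)} = 1003 \frac{3 + \left(-3 + 2 \left(-14\right)\right) \left(-14 + \frac{1}{-7}\right)}{-3 + 2 \left(-14\right)} = 1003 \frac{3 + \left(-3 - 28\right) \left(-14 - \frac{1}{7}\right)}{-3 - 28} = 1003 \frac{3 - - \frac{3069}{7}}{-31} = 1003 \left(- \frac{3 + \frac{3069}{7}}{31}\right) = 1003 \left(\left(- \frac{1}{31}\right) \frac{3090}{7}\right) = 1003 \left(- \frac{3090}{217}\right) = - \frac{3099270}{217}$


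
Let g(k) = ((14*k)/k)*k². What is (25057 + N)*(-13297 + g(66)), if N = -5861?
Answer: 915399652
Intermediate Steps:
g(k) = 14*k²
(25057 + N)*(-13297 + g(66)) = (25057 - 5861)*(-13297 + 14*66²) = 19196*(-13297 + 14*4356) = 19196*(-13297 + 60984) = 19196*47687 = 915399652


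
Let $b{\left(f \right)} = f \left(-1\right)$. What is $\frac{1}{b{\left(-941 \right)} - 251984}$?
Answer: $- \frac{1}{251043} \approx -3.9834 \cdot 10^{-6}$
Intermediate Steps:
$b{\left(f \right)} = - f$
$\frac{1}{b{\left(-941 \right)} - 251984} = \frac{1}{\left(-1\right) \left(-941\right) - 251984} = \frac{1}{941 - 251984} = \frac{1}{-251043} = - \frac{1}{251043}$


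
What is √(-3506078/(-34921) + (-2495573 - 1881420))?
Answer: 5*I*√213500661390939/34921 ≈ 2092.1*I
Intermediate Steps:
√(-3506078/(-34921) + (-2495573 - 1881420)) = √(-3506078*(-1/34921) - 4376993) = √(3506078/34921 - 4376993) = √(-152845466475/34921) = 5*I*√213500661390939/34921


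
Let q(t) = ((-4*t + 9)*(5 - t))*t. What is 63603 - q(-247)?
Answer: 62120871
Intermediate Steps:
q(t) = t*(5 - t)*(9 - 4*t) (q(t) = ((9 - 4*t)*(5 - t))*t = ((5 - t)*(9 - 4*t))*t = t*(5 - t)*(9 - 4*t))
63603 - q(-247) = 63603 - (-247)*(45 - 29*(-247) + 4*(-247)**2) = 63603 - (-247)*(45 + 7163 + 4*61009) = 63603 - (-247)*(45 + 7163 + 244036) = 63603 - (-247)*251244 = 63603 - 1*(-62057268) = 63603 + 62057268 = 62120871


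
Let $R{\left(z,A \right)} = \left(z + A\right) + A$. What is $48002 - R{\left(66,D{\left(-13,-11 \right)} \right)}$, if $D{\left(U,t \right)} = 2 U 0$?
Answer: $47936$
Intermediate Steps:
$D{\left(U,t \right)} = 0$ ($D{\left(U,t \right)} = 2 \cdot 0 = 0$)
$R{\left(z,A \right)} = z + 2 A$ ($R{\left(z,A \right)} = \left(A + z\right) + A = z + 2 A$)
$48002 - R{\left(66,D{\left(-13,-11 \right)} \right)} = 48002 - \left(66 + 2 \cdot 0\right) = 48002 - \left(66 + 0\right) = 48002 - 66 = 47936$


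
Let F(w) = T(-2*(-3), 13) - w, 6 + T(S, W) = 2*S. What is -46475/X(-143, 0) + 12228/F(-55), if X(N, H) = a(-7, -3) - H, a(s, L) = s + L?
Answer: 591451/122 ≈ 4848.0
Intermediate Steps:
a(s, L) = L + s
X(N, H) = -10 - H (X(N, H) = (-3 - 7) - H = -10 - H)
T(S, W) = -6 + 2*S
F(w) = 6 - w (F(w) = (-6 + 2*(-2*(-3))) - w = (-6 + 2*6) - w = (-6 + 12) - w = 6 - w)
-46475/X(-143, 0) + 12228/F(-55) = -46475/(-10 - 1*0) + 12228/(6 - 1*(-55)) = -46475/(-10 + 0) + 12228/(6 + 55) = -46475/(-10) + 12228/61 = -46475*(-⅒) + 12228*(1/61) = 9295/2 + 12228/61 = 591451/122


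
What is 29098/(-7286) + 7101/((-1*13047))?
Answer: -71896582/15843407 ≈ -4.5379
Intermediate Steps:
29098/(-7286) + 7101/((-1*13047)) = 29098*(-1/7286) + 7101/(-13047) = -14549/3643 + 7101*(-1/13047) = -14549/3643 - 2367/4349 = -71896582/15843407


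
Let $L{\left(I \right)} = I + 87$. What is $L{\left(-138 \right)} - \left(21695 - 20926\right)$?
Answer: $-820$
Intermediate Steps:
$L{\left(I \right)} = 87 + I$
$L{\left(-138 \right)} - \left(21695 - 20926\right) = \left(87 - 138\right) - \left(21695 - 20926\right) = -51 - 769 = -820$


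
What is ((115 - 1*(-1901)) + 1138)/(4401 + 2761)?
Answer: 1577/3581 ≈ 0.44038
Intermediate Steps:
((115 - 1*(-1901)) + 1138)/(4401 + 2761) = ((115 + 1901) + 1138)/7162 = (2016 + 1138)*(1/7162) = 3154*(1/7162) = 1577/3581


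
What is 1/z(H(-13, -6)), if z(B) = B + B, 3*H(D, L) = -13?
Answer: -3/26 ≈ -0.11538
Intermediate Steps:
H(D, L) = -13/3 (H(D, L) = (⅓)*(-13) = -13/3)
z(B) = 2*B
1/z(H(-13, -6)) = 1/(2*(-13/3)) = 1/(-26/3) = -3/26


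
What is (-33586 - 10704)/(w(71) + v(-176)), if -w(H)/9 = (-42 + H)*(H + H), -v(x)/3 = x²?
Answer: 4429/12999 ≈ 0.34072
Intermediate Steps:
v(x) = -3*x²
w(H) = -18*H*(-42 + H) (w(H) = -9*(-42 + H)*(H + H) = -9*(-42 + H)*2*H = -18*H*(-42 + H))
(-33586 - 10704)/(w(71) + v(-176)) = (-33586 - 10704)/(18*71*(42 - 1*71) - 3*(-176)²) = -44290/(18*71*(42 - 71) - 3*30976) = -44290/(18*71*(-29) - 92928) = -44290/(-37062 - 92928) = -44290/(-129990) = -44290*(-1/129990) = 4429/12999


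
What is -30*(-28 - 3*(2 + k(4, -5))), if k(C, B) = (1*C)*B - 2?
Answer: -960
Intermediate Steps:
k(C, B) = -2 + B*C (k(C, B) = C*B - 2 = B*C - 2 = -2 + B*C)
-30*(-28 - 3*(2 + k(4, -5))) = -30*(-28 - 3*(2 + (-2 - 5*4))) = -30*(-28 - 3*(2 + (-2 - 20))) = -30*(-28 - 3*(2 - 22)) = -30*(-28 - 3*(-20)) = -30*(-28 + 60) = -30*32 = -960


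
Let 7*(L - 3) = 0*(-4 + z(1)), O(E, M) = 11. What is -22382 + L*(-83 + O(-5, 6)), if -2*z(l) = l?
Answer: -22598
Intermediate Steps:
z(l) = -l/2
L = 3 (L = 3 + (0*(-4 - ½*1))/7 = 3 + (0*(-4 - ½))/7 = 3 + (0*(-9/2))/7 = 3 + (⅐)*0 = 3 + 0 = 3)
-22382 + L*(-83 + O(-5, 6)) = -22382 + 3*(-83 + 11) = -22382 + 3*(-72) = -22382 - 216 = -22598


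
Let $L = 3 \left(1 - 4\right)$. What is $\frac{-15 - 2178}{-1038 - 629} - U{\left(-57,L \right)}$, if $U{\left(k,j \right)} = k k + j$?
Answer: $- \frac{5398887}{1667} \approx -3238.7$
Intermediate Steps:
$L = -9$ ($L = 3 \left(-3\right) = -9$)
$U{\left(k,j \right)} = j + k^{2}$ ($U{\left(k,j \right)} = k^{2} + j = j + k^{2}$)
$\frac{-15 - 2178}{-1038 - 629} - U{\left(-57,L \right)} = \frac{-15 - 2178}{-1038 - 629} - \left(-9 + \left(-57\right)^{2}\right) = - \frac{2193}{-1667} - \left(-9 + 3249\right) = \left(-2193\right) \left(- \frac{1}{1667}\right) - 3240 = \frac{2193}{1667} - 3240 = - \frac{5398887}{1667}$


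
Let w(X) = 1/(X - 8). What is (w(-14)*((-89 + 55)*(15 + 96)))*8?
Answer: 15096/11 ≈ 1372.4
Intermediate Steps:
w(X) = 1/(-8 + X)
(w(-14)*((-89 + 55)*(15 + 96)))*8 = (((-89 + 55)*(15 + 96))/(-8 - 14))*8 = ((-34*111)/(-22))*8 = -1/22*(-3774)*8 = (1887/11)*8 = 15096/11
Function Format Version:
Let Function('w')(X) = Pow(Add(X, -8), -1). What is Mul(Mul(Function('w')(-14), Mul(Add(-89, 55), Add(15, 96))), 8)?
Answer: Rational(15096, 11) ≈ 1372.4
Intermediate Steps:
Function('w')(X) = Pow(Add(-8, X), -1)
Mul(Mul(Function('w')(-14), Mul(Add(-89, 55), Add(15, 96))), 8) = Mul(Mul(Pow(Add(-8, -14), -1), Mul(Add(-89, 55), Add(15, 96))), 8) = Mul(Mul(Pow(-22, -1), Mul(-34, 111)), 8) = Mul(Mul(Rational(-1, 22), -3774), 8) = Mul(Rational(1887, 11), 8) = Rational(15096, 11)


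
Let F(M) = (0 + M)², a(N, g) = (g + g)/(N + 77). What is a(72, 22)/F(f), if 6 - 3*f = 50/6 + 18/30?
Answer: 2025/6556 ≈ 0.30888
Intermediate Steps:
a(N, g) = 2*g/(77 + N) (a(N, g) = (2*g)/(77 + N) = 2*g/(77 + N))
f = -44/45 (f = 2 - (50/6 + 18/30)/3 = 2 - (50*(⅙) + 18*(1/30))/3 = 2 - (25/3 + ⅗)/3 = 2 - ⅓*134/15 = 2 - 134/45 = -44/45 ≈ -0.97778)
F(M) = M²
a(72, 22)/F(f) = (2*22/(77 + 72))/((-44/45)²) = (2*22/149)/(1936/2025) = (2*22*(1/149))*(2025/1936) = (44/149)*(2025/1936) = 2025/6556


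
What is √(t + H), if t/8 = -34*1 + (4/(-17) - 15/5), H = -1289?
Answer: I*√458609/17 ≈ 39.836*I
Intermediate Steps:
t = -5064/17 (t = 8*(-34*1 + (4/(-17) - 15/5)) = 8*(-34 + (4*(-1/17) - 15*⅕)) = 8*(-34 + (-4/17 - 3)) = 8*(-34 - 55/17) = 8*(-633/17) = -5064/17 ≈ -297.88)
√(t + H) = √(-5064/17 - 1289) = √(-26977/17) = I*√458609/17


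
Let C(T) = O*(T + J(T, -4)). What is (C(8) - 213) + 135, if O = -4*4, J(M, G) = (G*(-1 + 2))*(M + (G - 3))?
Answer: -142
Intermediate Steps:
J(M, G) = G*(-3 + G + M) (J(M, G) = (G*1)*(M + (-3 + G)) = G*(-3 + G + M))
O = -16
C(T) = -448 + 48*T (C(T) = -16*(T - 4*(-3 - 4 + T)) = -16*(T - 4*(-7 + T)) = -16*(T + (28 - 4*T)) = -16*(28 - 3*T) = -448 + 48*T)
(C(8) - 213) + 135 = ((-448 + 48*8) - 213) + 135 = ((-448 + 384) - 213) + 135 = (-64 - 213) + 135 = -277 + 135 = -142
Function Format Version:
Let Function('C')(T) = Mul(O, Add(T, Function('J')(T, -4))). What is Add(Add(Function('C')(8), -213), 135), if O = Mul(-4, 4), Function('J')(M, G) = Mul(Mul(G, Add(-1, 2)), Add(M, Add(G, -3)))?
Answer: -142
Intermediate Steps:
Function('J')(M, G) = Mul(G, Add(-3, G, M)) (Function('J')(M, G) = Mul(Mul(G, 1), Add(M, Add(-3, G))) = Mul(G, Add(-3, G, M)))
O = -16
Function('C')(T) = Add(-448, Mul(48, T)) (Function('C')(T) = Mul(-16, Add(T, Mul(-4, Add(-3, -4, T)))) = Mul(-16, Add(T, Mul(-4, Add(-7, T)))) = Mul(-16, Add(T, Add(28, Mul(-4, T)))) = Mul(-16, Add(28, Mul(-3, T))) = Add(-448, Mul(48, T)))
Add(Add(Function('C')(8), -213), 135) = Add(Add(Add(-448, Mul(48, 8)), -213), 135) = Add(Add(Add(-448, 384), -213), 135) = Add(Add(-64, -213), 135) = Add(-277, 135) = -142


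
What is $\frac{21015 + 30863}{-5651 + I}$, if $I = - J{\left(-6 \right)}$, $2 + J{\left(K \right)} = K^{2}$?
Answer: $- \frac{51878}{5685} \approx -9.1254$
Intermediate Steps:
$J{\left(K \right)} = -2 + K^{2}$
$I = -34$ ($I = - (-2 + \left(-6\right)^{2}) = - (-2 + 36) = \left(-1\right) 34 = -34$)
$\frac{21015 + 30863}{-5651 + I} = \frac{21015 + 30863}{-5651 - 34} = \frac{51878}{-5685} = 51878 \left(- \frac{1}{5685}\right) = - \frac{51878}{5685}$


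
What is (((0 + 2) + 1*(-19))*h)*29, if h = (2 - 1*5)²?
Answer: -4437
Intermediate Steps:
h = 9 (h = (2 - 5)² = (-3)² = 9)
(((0 + 2) + 1*(-19))*h)*29 = (((0 + 2) + 1*(-19))*9)*29 = ((2 - 19)*9)*29 = -17*9*29 = -153*29 = -4437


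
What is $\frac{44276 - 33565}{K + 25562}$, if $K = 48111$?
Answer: $\frac{10711}{73673} \approx 0.14539$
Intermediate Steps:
$\frac{44276 - 33565}{K + 25562} = \frac{44276 - 33565}{48111 + 25562} = \frac{10711}{73673}$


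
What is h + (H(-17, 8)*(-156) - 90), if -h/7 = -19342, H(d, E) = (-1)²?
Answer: 135148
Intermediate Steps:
H(d, E) = 1
h = 135394 (h = -7*(-19342) = 135394)
h + (H(-17, 8)*(-156) - 90) = 135394 + (1*(-156) - 90) = 135394 + (-156 - 90) = 135394 - 246 = 135148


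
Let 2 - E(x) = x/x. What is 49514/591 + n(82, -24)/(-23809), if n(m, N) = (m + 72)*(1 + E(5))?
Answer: 1178696798/14071119 ≈ 83.767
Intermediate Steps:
E(x) = 1 (E(x) = 2 - x/x = 2 - 1*1 = 2 - 1 = 1)
n(m, N) = 144 + 2*m (n(m, N) = (m + 72)*(1 + 1) = (72 + m)*2 = 144 + 2*m)
49514/591 + n(82, -24)/(-23809) = 49514/591 + (144 + 2*82)/(-23809) = 49514*(1/591) + (144 + 164)*(-1/23809) = 49514/591 + 308*(-1/23809) = 49514/591 - 308/23809 = 1178696798/14071119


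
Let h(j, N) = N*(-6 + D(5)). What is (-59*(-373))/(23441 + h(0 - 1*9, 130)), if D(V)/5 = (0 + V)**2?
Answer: 22007/38911 ≈ 0.56557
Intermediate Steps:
D(V) = 5*V**2 (D(V) = 5*(0 + V)**2 = 5*V**2)
h(j, N) = 119*N (h(j, N) = N*(-6 + 5*5**2) = N*(-6 + 5*25) = N*(-6 + 125) = N*119 = 119*N)
(-59*(-373))/(23441 + h(0 - 1*9, 130)) = (-59*(-373))/(23441 + 119*130) = 22007/(23441 + 15470) = 22007/38911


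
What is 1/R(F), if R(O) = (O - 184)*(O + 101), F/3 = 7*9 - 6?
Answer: -1/3536 ≈ -0.00028281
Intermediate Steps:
F = 171 (F = 3*(7*9 - 6) = 3*(63 - 6) = 3*57 = 171)
R(O) = (-184 + O)*(101 + O)
1/R(F) = 1/(-18584 + 171² - 83*171) = 1/(-18584 + 29241 - 14193) = 1/(-3536) = -1/3536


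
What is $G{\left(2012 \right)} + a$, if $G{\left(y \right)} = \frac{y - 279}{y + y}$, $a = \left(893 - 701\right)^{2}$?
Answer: $\frac{148342469}{4024} \approx 36864.0$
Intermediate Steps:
$a = 36864$ ($a = 192^{2} = 36864$)
$G{\left(y \right)} = \frac{-279 + y}{2 y}$
$G{\left(2012 \right)} + a = \frac{-279 + 2012}{2 \cdot 2012} + 36864 = \frac{1}{2} \cdot \frac{1}{2012} \cdot 1733 + 36864 = \frac{1733}{4024} + 36864 = \frac{148342469}{4024}$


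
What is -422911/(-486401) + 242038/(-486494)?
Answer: 44008069398/118315584047 ≈ 0.37195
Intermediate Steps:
-422911/(-486401) + 242038/(-486494) = -422911*(-1/486401) + 242038*(-1/486494) = 422911/486401 - 121019/243247 = 44008069398/118315584047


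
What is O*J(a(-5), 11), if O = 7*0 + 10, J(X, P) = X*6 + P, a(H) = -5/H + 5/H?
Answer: 110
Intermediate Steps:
a(H) = 0
J(X, P) = P + 6*X (J(X, P) = 6*X + P = P + 6*X)
O = 10 (O = 0 + 10 = 10)
O*J(a(-5), 11) = 10*(11 + 6*0) = 10*(11 + 0) = 10*11 = 110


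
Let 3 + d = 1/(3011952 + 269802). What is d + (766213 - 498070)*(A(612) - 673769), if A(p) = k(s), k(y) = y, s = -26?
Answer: -592925694782494751/3281754 ≈ -1.8067e+11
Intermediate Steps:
A(p) = -26
d = -9845261/3281754 (d = -3 + 1/(3011952 + 269802) = -3 + 1/3281754 = -9845261/3281754 ≈ -3.0000)
d + (766213 - 498070)*(A(612) - 673769) = -9845261/3281754 + (766213 - 498070)*(-26 - 673769) = -9845261/3281754 + 268143*(-673795) = -9845261/3281754 - 180673412685 = -592925694782494751/3281754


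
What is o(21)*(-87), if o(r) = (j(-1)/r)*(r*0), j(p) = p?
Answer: 0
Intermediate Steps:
o(r) = 0 (o(r) = (-1/r)*(r*0) = -1/r*0 = 0)
o(21)*(-87) = 0*(-87) = 0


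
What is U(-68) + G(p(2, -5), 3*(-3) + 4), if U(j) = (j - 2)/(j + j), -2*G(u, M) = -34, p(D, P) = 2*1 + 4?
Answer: 1191/68 ≈ 17.515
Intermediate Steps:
p(D, P) = 6 (p(D, P) = 2 + 4 = 6)
G(u, M) = 17 (G(u, M) = -½*(-34) = 17)
U(j) = (-2 + j)/(2*j) (U(j) = (-2 + j)/((2*j)) = (-2 + j)*(1/(2*j)) = (-2 + j)/(2*j))
U(-68) + G(p(2, -5), 3*(-3) + 4) = (½)*(-2 - 68)/(-68) + 17 = (½)*(-1/68)*(-70) + 17 = 35/68 + 17 = 1191/68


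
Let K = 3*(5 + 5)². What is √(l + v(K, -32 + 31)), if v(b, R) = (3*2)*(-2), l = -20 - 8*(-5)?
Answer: 2*√2 ≈ 2.8284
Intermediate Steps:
K = 300 (K = 3*10² = 3*100 = 300)
l = 20 (l = -20 + 40 = 20)
v(b, R) = -12 (v(b, R) = 6*(-2) = -12)
√(l + v(K, -32 + 31)) = √(20 - 12) = √8 = 2*√2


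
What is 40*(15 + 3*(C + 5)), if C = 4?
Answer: 1680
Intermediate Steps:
40*(15 + 3*(C + 5)) = 40*(15 + 3*(4 + 5)) = 40*(15 + 3*9) = 40*(15 + 27) = 40*42 = 1680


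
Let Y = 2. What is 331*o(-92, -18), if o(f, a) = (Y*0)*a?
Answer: 0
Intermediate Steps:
o(f, a) = 0 (o(f, a) = (2*0)*a = 0*a = 0)
331*o(-92, -18) = 331*0 = 0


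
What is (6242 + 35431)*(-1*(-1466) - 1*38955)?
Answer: -1562279097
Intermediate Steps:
(6242 + 35431)*(-1*(-1466) - 1*38955) = 41673*(1466 - 38955) = 41673*(-37489) = -1562279097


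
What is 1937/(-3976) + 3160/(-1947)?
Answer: -16335499/7741272 ≈ -2.1102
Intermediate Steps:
1937/(-3976) + 3160/(-1947) = 1937*(-1/3976) + 3160*(-1/1947) = -1937/3976 - 3160/1947 = -16335499/7741272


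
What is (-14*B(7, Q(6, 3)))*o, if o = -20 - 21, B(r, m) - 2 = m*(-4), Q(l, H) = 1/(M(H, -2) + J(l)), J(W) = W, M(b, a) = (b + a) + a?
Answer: 3444/5 ≈ 688.80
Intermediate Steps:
M(b, a) = b + 2*a (M(b, a) = (a + b) + a = b + 2*a)
Q(l, H) = 1/(-4 + H + l) (Q(l, H) = 1/((H + 2*(-2)) + l) = 1/((H - 4) + l) = 1/((-4 + H) + l) = 1/(-4 + H + l))
B(r, m) = 2 - 4*m (B(r, m) = 2 + m*(-4) = 2 - 4*m)
o = -41
(-14*B(7, Q(6, 3)))*o = -14*(2 - 4/(-4 + 3 + 6))*(-41) = -14*(2 - 4/5)*(-41) = -14*6/5*(-41) = -84/5*(-41) = 3444/5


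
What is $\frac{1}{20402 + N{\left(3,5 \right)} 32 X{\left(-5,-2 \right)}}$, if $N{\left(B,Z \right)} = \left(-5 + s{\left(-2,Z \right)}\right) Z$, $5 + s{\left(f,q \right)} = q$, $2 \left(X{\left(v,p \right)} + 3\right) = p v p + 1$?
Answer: $\frac{1}{30402} \approx 3.2893 \cdot 10^{-5}$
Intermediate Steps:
$X{\left(v,p \right)} = - \frac{5}{2} + \frac{v p^{2}}{2}$ ($X{\left(v,p \right)} = -3 + \frac{p v p + 1}{2} = -3 + \frac{v p^{2} + 1}{2} = -3 + \frac{1 + v p^{2}}{2} = -3 + \left(\frac{1}{2} + \frac{v p^{2}}{2}\right) = - \frac{5}{2} + \frac{v p^{2}}{2}$)
$s{\left(f,q \right)} = -5 + q$
$N{\left(B,Z \right)} = Z \left(-10 + Z\right)$ ($N{\left(B,Z \right)} = \left(-5 + \left(-5 + Z\right)\right) Z = \left(-10 + Z\right) Z = Z \left(-10 + Z\right)$)
$\frac{1}{20402 + N{\left(3,5 \right)} 32 X{\left(-5,-2 \right)}} = \frac{1}{20402 + 5 \left(-10 + 5\right) 32 \left(- \frac{5}{2} + \frac{1}{2} \left(-5\right) \left(-2\right)^{2}\right)} = \frac{1}{20402 + 5 \left(-5\right) 32 \left(- \frac{5}{2} + \frac{1}{2} \left(-5\right) 4\right)} = \frac{1}{20402 + \left(-25\right) 32 \left(- \frac{5}{2} - 10\right)} = \frac{1}{20402 - -10000} = \frac{1}{20402 + 10000} = \frac{1}{30402}$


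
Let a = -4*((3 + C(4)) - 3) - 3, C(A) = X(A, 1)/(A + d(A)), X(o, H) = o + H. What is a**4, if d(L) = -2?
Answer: 28561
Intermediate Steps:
X(o, H) = H + o
C(A) = (1 + A)/(-2 + A) (C(A) = (1 + A)/(A - 2) = (1 + A)/(-2 + A))
a = -13 (a = -4*((3 + (1 + 4)/(-2 + 4)) - 3) - 3 = -4*((3 + 5/2) - 3) - 3 = -4*(11/2 - 3) - 3 = -4*5/2 - 3 = -10 - 3 = -13)
a**4 = (-13)**4 = 28561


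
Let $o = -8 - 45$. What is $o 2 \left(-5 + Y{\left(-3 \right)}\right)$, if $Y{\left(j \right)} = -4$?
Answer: $954$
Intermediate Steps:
$o = -53$
$o 2 \left(-5 + Y{\left(-3 \right)}\right) = - 53 \cdot 2 \left(-5 - 4\right) = - 53 \cdot 2 \left(-9\right) = \left(-53\right) \left(-18\right) = 954$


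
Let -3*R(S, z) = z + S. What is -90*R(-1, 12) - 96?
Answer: 234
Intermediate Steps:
R(S, z) = -S/3 - z/3 (R(S, z) = -(z + S)/3 = -(S + z)/3 = -S/3 - z/3)
-90*R(-1, 12) - 96 = -90*(-⅓*(-1) - ⅓*12) - 96 = -90*(⅓ - 4) - 96 = -90*(-11/3) - 96 = 330 - 96 = 234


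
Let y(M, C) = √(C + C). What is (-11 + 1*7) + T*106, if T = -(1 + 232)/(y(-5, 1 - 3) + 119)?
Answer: -2995722/14165 + 49396*I/14165 ≈ -211.49 + 3.4872*I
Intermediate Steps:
y(M, C) = √2*√C (y(M, C) = √(2*C) = √2*√C)
T = -233*(119 - 2*I)/14165 (T = -(1 + 232)/(√2*√(1 - 3) + 119) = -233/(√2*√(-2) + 119) = -233/(√2*(I*√2) + 119) = -233/(2*I + 119) = -233/(119 + 2*I) = -233*(119 - 2*I)/14165 ≈ -1.9574 + 0.032898*I)
(-11 + 1*7) + T*106 = (-11 + 1*7) + (-27727/14165 + 466*I/14165)*106 = (-11 + 7) + (-2939062/14165 + 49396*I/14165) = -4 + (-2939062/14165 + 49396*I/14165) = -2995722/14165 + 49396*I/14165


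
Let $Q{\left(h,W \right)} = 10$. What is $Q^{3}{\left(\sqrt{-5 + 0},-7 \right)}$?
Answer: $1000$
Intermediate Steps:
$Q^{3}{\left(\sqrt{-5 + 0},-7 \right)} = 10^{3} = 1000$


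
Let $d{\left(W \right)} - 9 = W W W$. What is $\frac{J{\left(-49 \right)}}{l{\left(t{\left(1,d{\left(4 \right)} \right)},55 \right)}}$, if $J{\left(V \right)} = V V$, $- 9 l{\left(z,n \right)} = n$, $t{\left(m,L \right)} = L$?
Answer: $- \frac{21609}{55} \approx -392.89$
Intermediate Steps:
$d{\left(W \right)} = 9 + W^{3}$ ($d{\left(W \right)} = 9 + W W W = 9 + W^{2} W = 9 + W^{3}$)
$l{\left(z,n \right)} = - \frac{n}{9}$
$J{\left(V \right)} = V^{2}$
$\frac{J{\left(-49 \right)}}{l{\left(t{\left(1,d{\left(4 \right)} \right)},55 \right)}} = \frac{\left(-49\right)^{2}}{\left(- \frac{1}{9}\right) 55} = \frac{2401}{- \frac{55}{9}} = 2401 \left(- \frac{9}{55}\right) = - \frac{21609}{55}$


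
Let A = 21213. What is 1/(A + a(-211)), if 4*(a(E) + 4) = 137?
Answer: 4/84973 ≈ 4.7074e-5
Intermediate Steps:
a(E) = 121/4 (a(E) = -4 + (1/4)*137 = -4 + 137/4 = 121/4)
1/(A + a(-211)) = 1/(21213 + 121/4) = 1/(84973/4) = 4/84973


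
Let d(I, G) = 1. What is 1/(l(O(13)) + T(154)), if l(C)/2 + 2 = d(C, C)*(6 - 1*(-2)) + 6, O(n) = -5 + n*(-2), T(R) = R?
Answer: 1/178 ≈ 0.0056180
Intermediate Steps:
O(n) = -5 - 2*n
l(C) = 24 (l(C) = -4 + 2*(1*(6 - 1*(-2)) + 6) = -4 + 2*(1*(6 + 2) + 6) = -4 + 2*(1*8 + 6) = -4 + 2*(8 + 6) = -4 + 2*14 = -4 + 28 = 24)
1/(l(O(13)) + T(154)) = 1/(24 + 154) = 1/178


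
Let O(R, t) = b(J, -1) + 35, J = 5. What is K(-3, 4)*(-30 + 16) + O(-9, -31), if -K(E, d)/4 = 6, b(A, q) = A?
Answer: 376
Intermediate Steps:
K(E, d) = -24 (K(E, d) = -4*6 = -24)
O(R, t) = 40 (O(R, t) = 5 + 35 = 40)
K(-3, 4)*(-30 + 16) + O(-9, -31) = -24*(-30 + 16) + 40 = -24*(-14) + 40 = 336 + 40 = 376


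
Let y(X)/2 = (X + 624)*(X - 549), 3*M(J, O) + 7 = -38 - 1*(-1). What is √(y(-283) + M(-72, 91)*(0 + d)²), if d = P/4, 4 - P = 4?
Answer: 8*I*√8866 ≈ 753.28*I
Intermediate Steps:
P = 0 (P = 4 - 1*4 = 4 - 4 = 0)
d = 0 (d = 0/4 = 0*(¼) = 0)
M(J, O) = -44/3 (M(J, O) = -7/3 + (-38 - 1*(-1))/3 = -7/3 + (-38 + 1)/3 = -7/3 + (⅓)*(-37) = -7/3 - 37/3 = -44/3)
y(X) = 2*(-549 + X)*(624 + X) (y(X) = 2*((X + 624)*(X - 549)) = 2*((624 + X)*(-549 + X)) = 2*((-549 + X)*(624 + X)) = 2*(-549 + X)*(624 + X))
√(y(-283) + M(-72, 91)*(0 + d)²) = √((-685152 + 2*(-283)² + 150*(-283)) - 44*(0 + 0)²/3) = √((-685152 + 2*80089 - 42450) - 44/3*0²) = √((-685152 + 160178 - 42450) - 44/3*0) = √(-567424 + 0) = √(-567424) = 8*I*√8866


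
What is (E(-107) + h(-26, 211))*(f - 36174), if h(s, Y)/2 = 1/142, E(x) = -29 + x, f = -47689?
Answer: 809697265/71 ≈ 1.1404e+7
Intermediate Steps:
h(s, Y) = 1/71 (h(s, Y) = 2/142 = 2*(1/142) = 1/71)
(E(-107) + h(-26, 211))*(f - 36174) = ((-29 - 107) + 1/71)*(-47689 - 36174) = (-136 + 1/71)*(-83863) = -9655/71*(-83863) = 809697265/71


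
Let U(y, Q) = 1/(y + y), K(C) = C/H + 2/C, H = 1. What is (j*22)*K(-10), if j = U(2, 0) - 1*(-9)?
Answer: -20757/10 ≈ -2075.7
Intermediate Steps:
K(C) = C + 2/C (K(C) = C/1 + 2/C = C*1 + 2/C = C + 2/C)
U(y, Q) = 1/(2*y)
j = 37/4 (j = (1/2)/2 - 1*(-9) = (1/2)*(1/2) + 9 = 1/4 + 9 = 37/4 ≈ 9.2500)
(j*22)*K(-10) = ((37/4)*22)*(-10 + 2/(-10)) = 407*(-10 + 2*(-1/10))/2 = 407*(-10 - 1/5)/2 = (407/2)*(-51/5) = -20757/10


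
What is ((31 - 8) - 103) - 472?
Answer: -552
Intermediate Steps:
((31 - 8) - 103) - 472 = (23 - 103) - 472 = -80 - 472 = -552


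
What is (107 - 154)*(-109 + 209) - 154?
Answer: -4854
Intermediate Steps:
(107 - 154)*(-109 + 209) - 154 = -47*100 - 154 = -4700 - 154 = -4854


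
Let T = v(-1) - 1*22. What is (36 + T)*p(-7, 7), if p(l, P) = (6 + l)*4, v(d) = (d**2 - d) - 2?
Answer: -56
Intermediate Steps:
v(d) = -2 + d**2 - d
p(l, P) = 24 + 4*l
T = -22 (T = (-2 + (-1)**2 - 1*(-1)) - 1*22 = (-2 + 1 + 1) - 22 = 0 - 22 = -22)
(36 + T)*p(-7, 7) = (36 - 22)*(24 + 4*(-7)) = 14*(24 - 28) = 14*(-4) = -56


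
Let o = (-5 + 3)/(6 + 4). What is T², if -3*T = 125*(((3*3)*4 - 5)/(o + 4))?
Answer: 375390625/3249 ≈ 1.1554e+5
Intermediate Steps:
o = -⅕ (o = -2/10 = -2*⅒ = -⅕ ≈ -0.20000)
T = -19375/57 (T = -125*((3*3)*4 - 5)/(-⅕ + 4)/3 = -125*(9*4 - 5)/(19/5)/3 = -125*(36 - 5)*(5/19)/3 = -125*31*(5/19)/3 = -125*155/(3*19) = -⅓*19375/19 = -19375/57 ≈ -339.91)
T² = (-19375/57)² = 375390625/3249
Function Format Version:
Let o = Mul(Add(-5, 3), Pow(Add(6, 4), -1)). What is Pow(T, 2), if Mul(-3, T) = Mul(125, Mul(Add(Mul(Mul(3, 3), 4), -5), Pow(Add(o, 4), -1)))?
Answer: Rational(375390625, 3249) ≈ 1.1554e+5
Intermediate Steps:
o = Rational(-1, 5) (o = Mul(-2, Pow(10, -1)) = Mul(-2, Rational(1, 10)) = Rational(-1, 5) ≈ -0.20000)
T = Rational(-19375, 57) (T = Mul(Rational(-1, 3), Mul(125, Mul(Add(Mul(Mul(3, 3), 4), -5), Pow(Add(Rational(-1, 5), 4), -1)))) = Mul(Rational(-1, 3), Mul(125, Mul(Add(Mul(9, 4), -5), Pow(Rational(19, 5), -1)))) = Mul(Rational(-1, 3), Mul(125, Mul(Add(36, -5), Rational(5, 19)))) = Mul(Rational(-1, 3), Mul(125, Mul(31, Rational(5, 19)))) = Mul(Rational(-1, 3), Mul(125, Rational(155, 19))) = Mul(Rational(-1, 3), Rational(19375, 19)) = Rational(-19375, 57) ≈ -339.91)
Pow(T, 2) = Pow(Rational(-19375, 57), 2) = Rational(375390625, 3249)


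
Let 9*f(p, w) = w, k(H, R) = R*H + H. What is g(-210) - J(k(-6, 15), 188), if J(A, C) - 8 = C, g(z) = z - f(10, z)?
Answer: -1148/3 ≈ -382.67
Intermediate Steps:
k(H, R) = H + H*R (k(H, R) = H*R + H = H + H*R)
f(p, w) = w/9
g(z) = 8*z/9 (g(z) = z - z/9 = 8*z/9)
J(A, C) = 8 + C
g(-210) - J(k(-6, 15), 188) = (8/9)*(-210) - (8 + 188) = -560/3 - 1*196 = -560/3 - 196 = -1148/3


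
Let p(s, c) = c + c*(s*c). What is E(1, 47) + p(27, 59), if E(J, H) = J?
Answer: 94047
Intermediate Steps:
p(s, c) = c + s*c² (p(s, c) = c + c*(c*s) = c + s*c²)
E(1, 47) + p(27, 59) = 1 + 59*(1 + 59*27) = 1 + 59*(1 + 1593) = 1 + 59*1594 = 1 + 94046 = 94047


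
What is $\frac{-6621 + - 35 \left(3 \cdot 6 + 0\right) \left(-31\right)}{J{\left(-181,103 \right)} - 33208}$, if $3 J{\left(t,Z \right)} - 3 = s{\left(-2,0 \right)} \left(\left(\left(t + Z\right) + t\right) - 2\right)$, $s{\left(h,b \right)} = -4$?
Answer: $- \frac{4303}{10953} \approx -0.39286$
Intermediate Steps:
$J{\left(t,Z \right)} = \frac{11}{3} - \frac{8 t}{3} - \frac{4 Z}{3}$ ($J{\left(t,Z \right)} = 1 + \frac{\left(-4\right) \left(\left(\left(t + Z\right) + t\right) - 2\right)}{3} = 1 + \frac{\left(-4\right) \left(\left(\left(Z + t\right) + t\right) - 2\right)}{3} = 1 + \frac{\left(-4\right) \left(\left(Z + 2 t\right) - 2\right)}{3} = 1 + \frac{\left(-4\right) \left(-2 + Z + 2 t\right)}{3} = 1 + \frac{8 - 8 t - 4 Z}{3} = 1 - \left(- \frac{8}{3} + \frac{4 Z}{3} + \frac{8 t}{3}\right) = \frac{11}{3} - \frac{8 t}{3} - \frac{4 Z}{3}$)
$\frac{-6621 + - 35 \left(3 \cdot 6 + 0\right) \left(-31\right)}{J{\left(-181,103 \right)} - 33208} = \frac{-6621 + - 35 \left(3 \cdot 6 + 0\right) \left(-31\right)}{\left(\frac{11}{3} - - \frac{1448}{3} - \frac{412}{3}\right) - 33208} = \frac{-6621 + - 35 \left(18 + 0\right) \left(-31\right)}{\left(\frac{11}{3} + \frac{1448}{3} - \frac{412}{3}\right) - 33208} = \frac{-6621 + \left(-35\right) 18 \left(-31\right)}{349 - 33208} = \frac{-6621 - -19530}{-32859} = \left(-6621 + 19530\right) \left(- \frac{1}{32859}\right) = 12909 \left(- \frac{1}{32859}\right) = - \frac{4303}{10953}$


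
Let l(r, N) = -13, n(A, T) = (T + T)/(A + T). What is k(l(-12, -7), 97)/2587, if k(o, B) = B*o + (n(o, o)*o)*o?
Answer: -84/199 ≈ -0.42211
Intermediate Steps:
n(A, T) = 2*T/(A + T) (n(A, T) = (2*T)/(A + T) = 2*T/(A + T))
k(o, B) = o² + B*o (k(o, B) = B*o + ((2*o/(o + o))*o)*o = B*o + ((2*o/((2*o)))*o)*o = B*o + ((2*o*(1/(2*o)))*o)*o = B*o + (1*o)*o = B*o + o*o = B*o + o² = o² + B*o)
k(l(-12, -7), 97)/2587 = -13*(97 - 13)/2587 = -13*84*(1/2587) = -1092*1/2587 = -84/199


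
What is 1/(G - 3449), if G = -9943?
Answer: -1/13392 ≈ -7.4671e-5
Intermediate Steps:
1/(G - 3449) = 1/(-9943 - 3449) = 1/(-13392) = -1/13392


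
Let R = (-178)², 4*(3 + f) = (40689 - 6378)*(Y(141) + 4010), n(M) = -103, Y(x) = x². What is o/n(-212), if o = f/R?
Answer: -819724089/13053808 ≈ -62.796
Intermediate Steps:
f = 819724089/4 (f = -3 + ((40689 - 6378)*(141² + 4010))/4 = -3 + (34311*(19881 + 4010))/4 = -3 + (34311*23891)/4 = -3 + (¼)*819724101 = -3 + 819724101/4 = 819724089/4 ≈ 2.0493e+8)
R = 31684
o = 819724089/126736 (o = (819724089/4)/31684 = (819724089/4)*(1/31684) = 819724089/126736 ≈ 6468.0)
o/n(-212) = (819724089/126736)/(-103) = (819724089/126736)*(-1/103) = -819724089/13053808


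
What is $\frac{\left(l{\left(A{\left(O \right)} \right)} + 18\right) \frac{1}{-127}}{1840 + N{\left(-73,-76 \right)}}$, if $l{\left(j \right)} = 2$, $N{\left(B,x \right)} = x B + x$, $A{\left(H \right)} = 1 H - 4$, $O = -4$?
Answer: $- \frac{5}{232156} \approx -2.1537 \cdot 10^{-5}$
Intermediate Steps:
$A{\left(H \right)} = -4 + H$ ($A{\left(H \right)} = H - 4 = -4 + H$)
$N{\left(B,x \right)} = x + B x$ ($N{\left(B,x \right)} = B x + x = x + B x$)
$\frac{\left(l{\left(A{\left(O \right)} \right)} + 18\right) \frac{1}{-127}}{1840 + N{\left(-73,-76 \right)}} = \frac{\left(2 + 18\right) \frac{1}{-127}}{1840 - 76 \left(1 - 73\right)} = \frac{20 \left(- \frac{1}{127}\right)}{1840 - -5472} = - \frac{20}{127 \left(1840 + 5472\right)} = - \frac{20}{127 \cdot 7312} = \left(- \frac{20}{127}\right) \frac{1}{7312} = - \frac{5}{232156}$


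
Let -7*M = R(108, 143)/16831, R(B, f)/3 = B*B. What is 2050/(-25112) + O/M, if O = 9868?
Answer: -228091709899/6864993 ≈ -33225.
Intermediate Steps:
R(B, f) = 3*B**2 (R(B, f) = 3*(B*B) = 3*B**2)
M = -34992/117817 (M = -3*108**2/(7*16831) = -3*11664/(7*16831) = -34992/(7*16831) = -1/7*34992/16831 = -34992/117817 ≈ -0.29700)
2050/(-25112) + O/M = 2050/(-25112) + 9868/(-34992/117817) = 2050*(-1/25112) + 9868*(-117817/34992) = -1025/12556 - 290654539/8748 = -228091709899/6864993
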